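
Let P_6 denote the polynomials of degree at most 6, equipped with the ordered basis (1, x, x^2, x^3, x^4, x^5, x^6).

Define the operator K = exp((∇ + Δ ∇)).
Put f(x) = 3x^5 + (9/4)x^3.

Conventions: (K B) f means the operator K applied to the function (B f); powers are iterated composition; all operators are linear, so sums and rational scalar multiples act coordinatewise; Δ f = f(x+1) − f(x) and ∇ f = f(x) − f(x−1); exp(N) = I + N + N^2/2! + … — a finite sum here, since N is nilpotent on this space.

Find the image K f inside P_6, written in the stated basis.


order-1 term: 15x^4 + 30x^3 + (147/4)x^2 + (87/4)x + 21/4
order-2 term: 30x^3 + 90x^2 + (447/4)x + 207/4
order-3 term: 30x^2 + 90x + 309/4
order-4 term: 15x + 30
order-5 term: 3
the series for exp((∇ + Δ ∇)) f terminates at order 5
exp((∇ + Δ ∇)) f = 3x^5 + 15x^4 + (249/4)x^3 + (627/4)x^2 + (477/2)x + 669/4

g(x) = 3x^5 + 15x^4 + (249/4)x^3 + (627/4)x^2 + (477/2)x + 669/4


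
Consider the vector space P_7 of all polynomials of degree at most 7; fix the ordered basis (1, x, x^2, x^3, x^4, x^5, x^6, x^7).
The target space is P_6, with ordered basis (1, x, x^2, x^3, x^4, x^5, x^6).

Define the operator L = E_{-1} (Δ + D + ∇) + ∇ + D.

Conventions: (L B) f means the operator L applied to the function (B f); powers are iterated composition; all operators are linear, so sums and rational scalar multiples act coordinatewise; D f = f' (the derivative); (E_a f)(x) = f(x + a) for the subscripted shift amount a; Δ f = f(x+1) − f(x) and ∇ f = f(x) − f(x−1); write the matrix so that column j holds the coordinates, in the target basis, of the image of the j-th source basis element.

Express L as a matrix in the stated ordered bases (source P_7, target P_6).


image of 1: 0
image of x: 5
image of x^2: 10x - 7
image of x^3: 15x^2 - 21x + 12
image of x^4: 20x^3 - 42x^2 + 48x - 21
image of x^5: 25x^4 - 70x^3 + 120x^2 - 105x + 38
image of x^6: 30x^5 - 105x^4 + 240x^3 - 315x^2 + 228x - 71
image of x^7: 35x^6 - 147x^5 + 420x^4 - 735x^3 + 798x^2 - 497x + 136
each image's coordinates form column j of the matrix

the matrix is [[0, 5, -7, 12, -21, 38, -71, 136]; [0, 0, 10, -21, 48, -105, 228, -497]; [0, 0, 0, 15, -42, 120, -315, 798]; [0, 0, 0, 0, 20, -70, 240, -735]; [0, 0, 0, 0, 0, 25, -105, 420]; [0, 0, 0, 0, 0, 0, 30, -147]; [0, 0, 0, 0, 0, 0, 0, 35]] (rows listed top to bottom)


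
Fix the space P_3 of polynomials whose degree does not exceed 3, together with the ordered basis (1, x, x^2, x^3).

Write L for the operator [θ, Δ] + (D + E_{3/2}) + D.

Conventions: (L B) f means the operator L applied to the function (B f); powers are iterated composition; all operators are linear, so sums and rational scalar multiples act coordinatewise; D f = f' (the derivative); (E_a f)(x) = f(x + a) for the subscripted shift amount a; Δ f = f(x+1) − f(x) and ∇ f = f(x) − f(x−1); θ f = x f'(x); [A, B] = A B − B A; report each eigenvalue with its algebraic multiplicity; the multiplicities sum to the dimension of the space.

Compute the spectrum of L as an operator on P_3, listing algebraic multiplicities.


image of 1: 1
image of x: x + 5/2
image of x^2: x^2 + 5x + 1/4
image of x^3: x^3 + (15/2)x^2 + (3/4)x + 3/8
the matrix is upper triangular; its diagonal is (1, 1, 1, 1)
for a triangular matrix the eigenvalues are the diagonal entries, with algebraic multiplicity their repetition count

λ = 1 (multiplicity 4)


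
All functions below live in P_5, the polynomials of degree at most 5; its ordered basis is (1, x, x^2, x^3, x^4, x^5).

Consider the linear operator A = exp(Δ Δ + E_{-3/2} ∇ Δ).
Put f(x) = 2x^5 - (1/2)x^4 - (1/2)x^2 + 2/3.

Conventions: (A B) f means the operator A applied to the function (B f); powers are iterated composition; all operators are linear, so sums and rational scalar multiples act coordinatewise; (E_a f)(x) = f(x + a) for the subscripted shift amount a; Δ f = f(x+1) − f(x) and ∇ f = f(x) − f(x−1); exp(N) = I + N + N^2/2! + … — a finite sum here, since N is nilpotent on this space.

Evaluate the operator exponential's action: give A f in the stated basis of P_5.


order-1 term: 80x^3 - 72x^2 + 436x - 257/2
order-2 term: 480x - 264
the series for exp(Δ Δ + E_{-3/2} ∇ Δ) f terminates at order 2
exp(Δ Δ + E_{-3/2} ∇ Δ) f = 2x^5 - (1/2)x^4 + 80x^3 - (145/2)x^2 + 916x - 2351/6

g(x) = 2x^5 - (1/2)x^4 + 80x^3 - (145/2)x^2 + 916x - 2351/6


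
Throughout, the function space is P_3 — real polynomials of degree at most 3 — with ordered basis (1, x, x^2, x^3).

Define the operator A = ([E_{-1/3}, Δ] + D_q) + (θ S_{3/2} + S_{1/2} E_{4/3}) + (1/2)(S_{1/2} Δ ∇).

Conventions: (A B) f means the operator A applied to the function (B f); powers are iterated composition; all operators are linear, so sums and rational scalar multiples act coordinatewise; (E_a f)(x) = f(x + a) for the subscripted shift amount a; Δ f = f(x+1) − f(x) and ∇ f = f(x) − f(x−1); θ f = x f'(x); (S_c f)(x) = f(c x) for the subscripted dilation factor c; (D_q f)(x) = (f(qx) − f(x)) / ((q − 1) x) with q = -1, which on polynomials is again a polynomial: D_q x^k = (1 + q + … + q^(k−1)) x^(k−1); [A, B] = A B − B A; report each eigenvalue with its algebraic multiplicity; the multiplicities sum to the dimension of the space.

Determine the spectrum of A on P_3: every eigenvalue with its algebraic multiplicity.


image of 1: 1
image of x: 2x + 7/3
image of x^2: (19/4)x^2 + (4/3)x + 25/9
image of x^3: (41/4)x^3 + 2x^2 + (25/6)x + 64/27
the matrix is upper triangular; its diagonal is (1, 2, 19/4, 41/4)
for a triangular matrix the eigenvalues are the diagonal entries, with algebraic multiplicity their repetition count

λ = 1 (multiplicity 1), λ = 2 (multiplicity 1), λ = 19/4 (multiplicity 1), λ = 41/4 (multiplicity 1)


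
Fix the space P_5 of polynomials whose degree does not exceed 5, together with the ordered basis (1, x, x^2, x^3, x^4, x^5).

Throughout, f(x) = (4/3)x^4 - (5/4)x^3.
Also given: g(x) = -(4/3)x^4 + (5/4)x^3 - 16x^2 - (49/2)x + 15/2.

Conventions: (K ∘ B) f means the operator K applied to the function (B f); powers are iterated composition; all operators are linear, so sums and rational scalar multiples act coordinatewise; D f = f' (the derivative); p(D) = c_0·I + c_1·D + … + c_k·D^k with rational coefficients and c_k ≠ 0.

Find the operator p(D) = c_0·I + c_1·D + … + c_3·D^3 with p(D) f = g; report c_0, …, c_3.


D^0 f = (4/3)x^4 - (5/4)x^3
D^1 f = (16/3)x^3 - (15/4)x^2
D^2 f = 16x^2 - (15/2)x
D^3 f = 32x - 15/2
matching coefficients of g against c_0 f + c_1 Df + … from the top degree down determines the c_i
solution: c_0 = -1, c_1 = 0, c_2 = -1, c_3 = -1

p(D) = -I − D^2 − D^3, i.e. c_0 = -1, c_1 = 0, c_2 = -1, c_3 = -1


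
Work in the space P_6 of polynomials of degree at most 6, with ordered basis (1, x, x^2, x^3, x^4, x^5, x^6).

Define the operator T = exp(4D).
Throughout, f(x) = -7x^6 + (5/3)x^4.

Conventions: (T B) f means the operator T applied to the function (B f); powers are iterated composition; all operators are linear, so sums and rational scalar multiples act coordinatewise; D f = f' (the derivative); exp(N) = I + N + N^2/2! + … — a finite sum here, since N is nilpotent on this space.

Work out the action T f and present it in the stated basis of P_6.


the image equals g(x) = -7x^6 - 168x^5 - (5035/3)x^4 - (26800/3)x^3 - 26720x^2 - (127744/3)x - 84736/3

order-1 term: -168x^5 + (80/3)x^3
order-2 term: -1680x^4 + 160x^2
order-3 term: -8960x^3 + (1280/3)x
order-4 term: -26880x^2 + 1280/3
order-5 term: -43008x
order-6 term: -28672
the series for exp(4D) f terminates at order 6
exp(4D) f = -7x^6 - 168x^5 - (5035/3)x^4 - (26800/3)x^3 - 26720x^2 - (127744/3)x - 84736/3


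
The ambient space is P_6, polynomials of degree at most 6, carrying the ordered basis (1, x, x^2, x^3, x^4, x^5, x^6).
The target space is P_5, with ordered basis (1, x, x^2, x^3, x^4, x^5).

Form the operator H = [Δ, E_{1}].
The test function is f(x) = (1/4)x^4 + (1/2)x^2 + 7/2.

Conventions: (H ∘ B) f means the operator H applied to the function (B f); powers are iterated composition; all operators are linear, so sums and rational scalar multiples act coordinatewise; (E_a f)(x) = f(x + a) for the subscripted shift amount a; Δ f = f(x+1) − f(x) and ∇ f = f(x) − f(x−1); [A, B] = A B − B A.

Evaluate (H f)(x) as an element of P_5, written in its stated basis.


the image equals g(x) = 0

E_{1} f = (1/4)x^4 + x^3 + 2x^2 + 2x + 17/4
Δ E_{1} f = x^3 + (9/2)x^2 + 8x + 21/4
Δ f = x^3 + (3/2)x^2 + 2x + 3/4
E_{1} Δ f = x^3 + (9/2)x^2 + 8x + 21/4
[Δ, E_{1}] f = 0


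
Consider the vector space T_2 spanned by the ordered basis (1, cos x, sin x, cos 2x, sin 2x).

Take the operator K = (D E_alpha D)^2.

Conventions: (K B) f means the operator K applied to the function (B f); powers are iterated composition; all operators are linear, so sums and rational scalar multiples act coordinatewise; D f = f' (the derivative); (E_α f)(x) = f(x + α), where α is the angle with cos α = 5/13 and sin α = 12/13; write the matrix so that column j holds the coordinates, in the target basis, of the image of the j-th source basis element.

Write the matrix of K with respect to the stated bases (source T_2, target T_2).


the matrix is [[0, 0, 0, 0, 0]; [0, -119/169, 120/169, 0, 0]; [0, -120/169, -119/169, 0, 0]; [0, 0, 0, -3824/28561, -456960/28561]; [0, 0, 0, 456960/28561, -3824/28561]] (rows listed top to bottom)

image of 1: 0
image of cos x: -(119/169)cos x - (120/169)sin x
image of sin x: (120/169)cos x - (119/169)sin x
image of cos 2x: -(3824/28561)cos 2x + (456960/28561)sin 2x
image of sin 2x: -(456960/28561)cos 2x - (3824/28561)sin 2x
each image's coordinates form column j of the matrix


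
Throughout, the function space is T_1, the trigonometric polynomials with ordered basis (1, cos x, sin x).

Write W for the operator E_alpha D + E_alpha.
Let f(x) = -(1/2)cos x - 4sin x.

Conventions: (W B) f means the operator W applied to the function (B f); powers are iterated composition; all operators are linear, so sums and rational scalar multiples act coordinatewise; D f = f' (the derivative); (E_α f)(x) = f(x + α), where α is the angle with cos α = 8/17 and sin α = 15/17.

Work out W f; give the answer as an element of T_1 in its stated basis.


D f = -4cos x + (1/2)sin x
E_alpha D f = -(49/34)cos x + (64/17)sin x
E_alpha f = -(64/17)cos x - (49/34)sin x
(E_alpha D + E_alpha) f = -(177/34)cos x + (79/34)sin x

g(x) = -(177/34)cos x + (79/34)sin x


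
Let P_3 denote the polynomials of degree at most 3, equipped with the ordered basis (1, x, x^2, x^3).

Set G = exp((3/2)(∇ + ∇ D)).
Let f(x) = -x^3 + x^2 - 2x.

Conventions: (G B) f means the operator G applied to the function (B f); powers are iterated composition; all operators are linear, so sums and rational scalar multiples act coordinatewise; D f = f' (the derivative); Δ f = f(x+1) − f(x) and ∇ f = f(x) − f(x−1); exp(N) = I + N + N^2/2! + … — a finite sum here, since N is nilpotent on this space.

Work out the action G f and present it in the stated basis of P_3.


the image equals g(x) = -x^3 - (7/2)x^2 - (41/4)x - 51/8

order-1 term: -(9/2)x^2 - (3/2)x + 3/2
order-2 term: -(27/4)x - 9/2
order-3 term: -27/8
the series for exp((3/2)(∇ + ∇ D)) f terminates at order 3
exp((3/2)(∇ + ∇ D)) f = -x^3 - (7/2)x^2 - (41/4)x - 51/8


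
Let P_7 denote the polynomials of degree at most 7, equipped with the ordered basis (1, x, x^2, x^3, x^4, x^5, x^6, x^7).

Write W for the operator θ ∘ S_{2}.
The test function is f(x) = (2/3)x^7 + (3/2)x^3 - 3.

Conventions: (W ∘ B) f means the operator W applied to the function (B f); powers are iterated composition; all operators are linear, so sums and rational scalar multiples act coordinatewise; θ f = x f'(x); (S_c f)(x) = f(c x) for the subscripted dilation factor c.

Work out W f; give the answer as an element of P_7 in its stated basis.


S_{2} f = (256/3)x^7 + 12x^3 - 3
θ S_{2} f = (1792/3)x^7 + 36x^3

the result is g(x) = (1792/3)x^7 + 36x^3


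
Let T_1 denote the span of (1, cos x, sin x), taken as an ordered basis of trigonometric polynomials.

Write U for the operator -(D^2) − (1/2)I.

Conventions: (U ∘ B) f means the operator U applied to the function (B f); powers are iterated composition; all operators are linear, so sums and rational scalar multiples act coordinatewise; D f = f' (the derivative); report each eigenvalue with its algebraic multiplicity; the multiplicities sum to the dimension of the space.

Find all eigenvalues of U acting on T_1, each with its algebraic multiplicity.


λ = -1/2 (multiplicity 1), λ = 1/2 (multiplicity 2)

image of 1: -1/2
image of cos x: (1/2)cos x
image of sin x: (1/2)sin x
the matrix is diagonal; its diagonal is (-1/2, 1/2, 1/2)
for a triangular matrix the eigenvalues are the diagonal entries, with algebraic multiplicity their repetition count


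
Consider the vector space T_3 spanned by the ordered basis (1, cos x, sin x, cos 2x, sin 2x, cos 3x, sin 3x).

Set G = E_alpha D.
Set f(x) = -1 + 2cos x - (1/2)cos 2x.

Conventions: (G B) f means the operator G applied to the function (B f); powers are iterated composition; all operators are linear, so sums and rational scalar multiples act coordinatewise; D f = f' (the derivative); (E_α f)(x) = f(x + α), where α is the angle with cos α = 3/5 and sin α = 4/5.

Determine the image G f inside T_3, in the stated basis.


the result is g(x) = -(8/5)cos x - (6/5)sin x + (24/25)cos 2x - (7/25)sin 2x

D f = -2sin x + sin 2x
E_alpha D f = -(8/5)cos x - (6/5)sin x + (24/25)cos 2x - (7/25)sin 2x


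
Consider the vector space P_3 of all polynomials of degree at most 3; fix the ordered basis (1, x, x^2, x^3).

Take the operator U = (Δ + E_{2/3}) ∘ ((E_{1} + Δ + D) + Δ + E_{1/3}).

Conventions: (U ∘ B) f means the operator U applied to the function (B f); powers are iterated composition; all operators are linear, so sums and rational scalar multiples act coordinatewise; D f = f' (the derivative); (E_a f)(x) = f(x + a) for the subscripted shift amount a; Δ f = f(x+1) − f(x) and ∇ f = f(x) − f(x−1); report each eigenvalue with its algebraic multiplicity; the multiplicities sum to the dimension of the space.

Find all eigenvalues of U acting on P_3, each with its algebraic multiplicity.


image of 1: 2
image of x: 2x + 23/3
image of x^2: 2x^2 + (46/3)x + 184/9
image of x^3: 2x^3 + 23x^2 + (184/3)x + 1079/27
the matrix is upper triangular; its diagonal is (2, 2, 2, 2)
for a triangular matrix the eigenvalues are the diagonal entries, with algebraic multiplicity their repetition count

λ = 2 (multiplicity 4)


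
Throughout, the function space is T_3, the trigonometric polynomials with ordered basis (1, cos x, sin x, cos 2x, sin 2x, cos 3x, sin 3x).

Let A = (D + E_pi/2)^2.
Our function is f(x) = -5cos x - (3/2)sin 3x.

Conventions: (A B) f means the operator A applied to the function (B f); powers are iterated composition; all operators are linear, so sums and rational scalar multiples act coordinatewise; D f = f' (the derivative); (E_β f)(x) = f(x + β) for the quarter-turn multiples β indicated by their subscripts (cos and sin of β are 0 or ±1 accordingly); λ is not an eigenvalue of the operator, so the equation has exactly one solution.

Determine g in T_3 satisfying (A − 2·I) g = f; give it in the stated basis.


g(x) = (5/6)cos x + (1/4)sin 3x

write g with unknown coordinates in the stated basis and equate coefficients in (A − 2·I) g = f
solving from the highest basis element down gives g = (5/6)cos x + (1/4)sin 3x
check: A g = -(10/3)cos x - sin 3x
so A g − 2·g = -5cos x - (3/2)sin 3x = f ✓


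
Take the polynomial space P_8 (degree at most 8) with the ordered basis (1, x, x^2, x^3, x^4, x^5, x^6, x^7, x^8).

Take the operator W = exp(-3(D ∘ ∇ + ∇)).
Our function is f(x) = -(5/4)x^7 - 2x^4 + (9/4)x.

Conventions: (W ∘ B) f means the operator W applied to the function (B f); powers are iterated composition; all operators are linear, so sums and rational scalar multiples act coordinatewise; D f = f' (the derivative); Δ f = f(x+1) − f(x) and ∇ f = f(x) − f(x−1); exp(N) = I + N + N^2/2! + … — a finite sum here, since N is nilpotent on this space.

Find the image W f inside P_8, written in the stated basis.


g(x) = -(5/4)x^7 + (105/4)x^6 - (315/2)x^5 - (529/2)x^4 + (23721/4)x^3 - (70533/4)x^2 + 3078x + 57609/2

order-1 term: (105/4)x^6 + (315/4)x^5 - (525/2)x^4 + (1671/4)x^3 - 279x^2 + (333/4)x - 45/4
order-2 term: -(945/4)x^5 - (4725/4)x^4 + (7875/4)x^3 + (4293/4)x^2 - (20079/4)x + 12015/4
order-3 term: (4725/4)x^4 + (14175/2)x^3 - (14175/4)x^2 - 13959x + 41931/4
order-4 term: -(14175/4)x^3 - (42525/2)x^2 - (14175/4)x + 42201/2
order-5 term: (25515/4)x^2 + (127575/4)x + 42525/4
order-6 term: -(25515/4)x - 76545/4
order-7 term: 10935/4
the series for exp(-3(D ∘ ∇ + ∇)) f terminates at order 7
exp(-3(D ∘ ∇ + ∇)) f = -(5/4)x^7 + (105/4)x^6 - (315/2)x^5 - (529/2)x^4 + (23721/4)x^3 - (70533/4)x^2 + 3078x + 57609/2


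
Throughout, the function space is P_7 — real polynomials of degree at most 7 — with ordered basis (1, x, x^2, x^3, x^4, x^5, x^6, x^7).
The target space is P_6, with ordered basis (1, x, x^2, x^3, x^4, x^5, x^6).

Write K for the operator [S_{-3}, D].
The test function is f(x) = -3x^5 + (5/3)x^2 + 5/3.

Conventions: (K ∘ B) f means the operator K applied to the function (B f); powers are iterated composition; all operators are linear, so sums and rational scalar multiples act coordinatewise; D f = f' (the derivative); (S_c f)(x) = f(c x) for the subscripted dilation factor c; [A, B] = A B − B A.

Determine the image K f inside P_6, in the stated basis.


D f = -15x^4 + (10/3)x
S_{-3} D f = -1215x^4 - 10x
S_{-3} f = 729x^5 + 15x^2 + 5/3
D S_{-3} f = 3645x^4 + 30x
[S_{-3}, D] f = -4860x^4 - 40x

the result is g(x) = -4860x^4 - 40x


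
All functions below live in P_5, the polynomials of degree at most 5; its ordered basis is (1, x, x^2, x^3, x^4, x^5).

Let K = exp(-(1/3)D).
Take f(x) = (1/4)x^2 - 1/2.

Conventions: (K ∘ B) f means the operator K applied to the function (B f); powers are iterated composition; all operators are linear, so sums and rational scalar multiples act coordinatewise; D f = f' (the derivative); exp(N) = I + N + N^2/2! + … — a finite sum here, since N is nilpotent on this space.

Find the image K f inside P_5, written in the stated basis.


order-1 term: -(1/6)x
order-2 term: 1/36
the series for exp(-(1/3)D) f terminates at order 2
exp(-(1/3)D) f = (1/4)x^2 - (1/6)x - 17/36

the result is g(x) = (1/4)x^2 - (1/6)x - 17/36


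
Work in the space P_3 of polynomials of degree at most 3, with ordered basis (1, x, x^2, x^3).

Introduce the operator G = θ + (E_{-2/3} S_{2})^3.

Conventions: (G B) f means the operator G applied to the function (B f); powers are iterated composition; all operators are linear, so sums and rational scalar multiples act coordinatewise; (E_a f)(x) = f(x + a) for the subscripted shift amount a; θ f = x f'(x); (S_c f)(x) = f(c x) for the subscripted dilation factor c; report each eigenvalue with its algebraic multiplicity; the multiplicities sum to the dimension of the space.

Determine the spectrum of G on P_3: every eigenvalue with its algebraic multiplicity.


λ = 1 (multiplicity 1), λ = 9 (multiplicity 1), λ = 66 (multiplicity 1), λ = 515 (multiplicity 1)

image of 1: 1
image of x: 9x - 28/3
image of x^2: 66x^2 - (448/3)x + 784/9
image of x^3: 515x^3 - 1792x^2 + (6272/3)x - 21952/27
the matrix is upper triangular; its diagonal is (1, 9, 66, 515)
for a triangular matrix the eigenvalues are the diagonal entries, with algebraic multiplicity their repetition count


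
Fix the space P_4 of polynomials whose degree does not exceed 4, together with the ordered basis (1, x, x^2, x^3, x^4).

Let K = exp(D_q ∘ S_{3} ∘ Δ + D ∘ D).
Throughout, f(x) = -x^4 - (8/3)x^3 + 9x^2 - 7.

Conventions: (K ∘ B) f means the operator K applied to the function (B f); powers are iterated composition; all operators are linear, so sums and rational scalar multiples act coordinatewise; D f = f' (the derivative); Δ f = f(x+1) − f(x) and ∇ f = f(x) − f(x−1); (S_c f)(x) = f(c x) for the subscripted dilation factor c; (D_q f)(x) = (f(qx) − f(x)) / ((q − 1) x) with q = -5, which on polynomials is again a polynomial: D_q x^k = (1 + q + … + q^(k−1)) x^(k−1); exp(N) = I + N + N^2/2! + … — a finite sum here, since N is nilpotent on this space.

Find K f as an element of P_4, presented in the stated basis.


g(x) = -x^4 - (8/3)x^3 - 2271x^2 + 488x - 9091

order-1 term: -2280x^2 + 488x + 36
order-2 term: -9120
the series for exp(D_q ∘ S_{3} ∘ Δ + D ∘ D) f terminates at order 2
exp(D_q ∘ S_{3} ∘ Δ + D ∘ D) f = -x^4 - (8/3)x^3 - 2271x^2 + 488x - 9091


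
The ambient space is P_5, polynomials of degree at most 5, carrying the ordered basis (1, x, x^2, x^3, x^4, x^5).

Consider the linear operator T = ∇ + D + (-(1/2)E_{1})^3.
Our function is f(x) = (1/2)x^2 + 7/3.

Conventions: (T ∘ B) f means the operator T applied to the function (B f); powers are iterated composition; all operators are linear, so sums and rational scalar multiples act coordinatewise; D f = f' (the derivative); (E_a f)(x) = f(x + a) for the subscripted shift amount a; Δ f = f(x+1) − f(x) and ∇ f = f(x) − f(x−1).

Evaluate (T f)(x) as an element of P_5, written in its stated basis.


∇ f = x - 1/2
D f = x
E_{1} f = (1/2)x^2 + x + 17/6
(-(1/2)E_{1}) f = -(1/4)x^2 - (1/2)x - 17/12
E_{1} (-(1/2)E_{1}) f = -(1/4)x^2 - x - 13/6
(-(1/2)E_{1}) (-(1/2)E_{1}) f = (1/8)x^2 + (1/2)x + 13/12
E_{1} (-(1/2)E_{1}) (-(1/2)E_{1}) f = (1/8)x^2 + (3/4)x + 41/24
(-(1/2)E_{1}) (-(1/2)E_{1}) (-(1/2)E_{1}) f = -(1/16)x^2 - (3/8)x - 41/48
(∇ + D + (-(1/2)E_{1})^3) f = -(1/16)x^2 + (13/8)x - 65/48

the result is g(x) = -(1/16)x^2 + (13/8)x - 65/48


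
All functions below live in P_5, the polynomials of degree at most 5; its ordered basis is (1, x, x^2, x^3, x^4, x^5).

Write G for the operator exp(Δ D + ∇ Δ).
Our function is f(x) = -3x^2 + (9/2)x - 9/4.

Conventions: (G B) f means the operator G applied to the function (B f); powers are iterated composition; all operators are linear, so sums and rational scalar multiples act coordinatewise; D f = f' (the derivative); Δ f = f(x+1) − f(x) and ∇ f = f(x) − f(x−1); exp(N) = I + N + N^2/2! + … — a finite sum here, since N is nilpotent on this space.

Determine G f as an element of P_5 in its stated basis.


order-1 term: -12
the series for exp(Δ D + ∇ Δ) f terminates at order 1
exp(Δ D + ∇ Δ) f = -3x^2 + (9/2)x - 57/4

the result is g(x) = -3x^2 + (9/2)x - 57/4


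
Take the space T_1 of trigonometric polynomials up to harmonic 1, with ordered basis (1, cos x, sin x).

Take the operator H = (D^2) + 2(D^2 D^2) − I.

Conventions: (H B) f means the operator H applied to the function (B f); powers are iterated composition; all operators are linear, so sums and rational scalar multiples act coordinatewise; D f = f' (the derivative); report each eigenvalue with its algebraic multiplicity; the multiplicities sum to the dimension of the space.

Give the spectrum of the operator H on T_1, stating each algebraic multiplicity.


image of 1: -1
image of cos x: 0
image of sin x: 0
the matrix is diagonal; its diagonal is (-1, 0, 0)
for a triangular matrix the eigenvalues are the diagonal entries, with algebraic multiplicity their repetition count

λ = -1 (multiplicity 1), λ = 0 (multiplicity 2)


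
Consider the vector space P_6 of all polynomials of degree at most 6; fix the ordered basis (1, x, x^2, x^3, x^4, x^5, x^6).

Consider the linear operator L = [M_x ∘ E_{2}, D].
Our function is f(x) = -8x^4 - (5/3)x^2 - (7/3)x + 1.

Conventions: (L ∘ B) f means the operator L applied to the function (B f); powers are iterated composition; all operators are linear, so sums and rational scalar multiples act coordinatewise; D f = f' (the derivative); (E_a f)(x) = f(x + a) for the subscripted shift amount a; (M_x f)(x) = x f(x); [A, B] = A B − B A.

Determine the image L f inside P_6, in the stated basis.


D f = -32x^3 - (10/3)x - 7/3
E_{2} D f = -32x^3 - 192x^2 - (1162/3)x - 265
M_x E_{2} D f = -32x^4 - 192x^3 - (1162/3)x^2 - 265x
E_{2} f = -8x^4 - 64x^3 - (581/3)x^2 - 265x - 415/3
M_x E_{2} f = -8x^5 - 64x^4 - (581/3)x^3 - 265x^2 - (415/3)x
D (M_x ∘ E_{2}) f = -40x^4 - 256x^3 - 581x^2 - 530x - 415/3
[M_x ∘ E_{2}, D] f = 8x^4 + 64x^3 + (581/3)x^2 + 265x + 415/3

the image equals g(x) = 8x^4 + 64x^3 + (581/3)x^2 + 265x + 415/3


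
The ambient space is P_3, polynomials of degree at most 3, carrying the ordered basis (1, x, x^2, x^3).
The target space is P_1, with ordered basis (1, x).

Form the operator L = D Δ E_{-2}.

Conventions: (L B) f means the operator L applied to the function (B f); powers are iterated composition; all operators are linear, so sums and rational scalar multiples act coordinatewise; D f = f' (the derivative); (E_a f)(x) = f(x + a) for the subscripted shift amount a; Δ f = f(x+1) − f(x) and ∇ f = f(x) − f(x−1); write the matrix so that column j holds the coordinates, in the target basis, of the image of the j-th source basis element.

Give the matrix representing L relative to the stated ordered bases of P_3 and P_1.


the matrix is [[0, 0, 2, -9]; [0, 0, 0, 6]] (rows listed top to bottom)

image of 1: 0
image of x: 0
image of x^2: 2
image of x^3: 6x - 9
each image's coordinates form column j of the matrix


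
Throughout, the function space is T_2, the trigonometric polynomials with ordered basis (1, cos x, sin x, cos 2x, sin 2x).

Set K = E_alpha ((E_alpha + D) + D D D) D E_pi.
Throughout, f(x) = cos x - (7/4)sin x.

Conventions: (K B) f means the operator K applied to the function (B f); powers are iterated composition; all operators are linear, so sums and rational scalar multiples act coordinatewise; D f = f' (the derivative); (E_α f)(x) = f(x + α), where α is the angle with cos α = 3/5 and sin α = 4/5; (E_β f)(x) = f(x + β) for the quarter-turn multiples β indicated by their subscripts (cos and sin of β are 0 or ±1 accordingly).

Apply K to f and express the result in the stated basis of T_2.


the result is g(x) = (47/100)cos x - (49/25)sin x

E_pi f = -cos x + (7/4)sin x
D E_pi f = (7/4)cos x + sin x
E_alpha (D E_pi) f = (37/20)cos x - (4/5)sin x
D (D E_pi) f = cos x - (7/4)sin x
(E_alpha + D) (D E_pi) f = (57/20)cos x - (51/20)sin x
D (D E_pi) f = cos x - (7/4)sin x
D D (D E_pi) f = -(7/4)cos x - sin x
D D D (D E_pi) f = -cos x + (7/4)sin x
((E_alpha + D) + D D D) (D E_pi) f = (37/20)cos x - (4/5)sin x
E_alpha ((E_alpha + D) + D D D) (D E_pi) f = (47/100)cos x - (49/25)sin x


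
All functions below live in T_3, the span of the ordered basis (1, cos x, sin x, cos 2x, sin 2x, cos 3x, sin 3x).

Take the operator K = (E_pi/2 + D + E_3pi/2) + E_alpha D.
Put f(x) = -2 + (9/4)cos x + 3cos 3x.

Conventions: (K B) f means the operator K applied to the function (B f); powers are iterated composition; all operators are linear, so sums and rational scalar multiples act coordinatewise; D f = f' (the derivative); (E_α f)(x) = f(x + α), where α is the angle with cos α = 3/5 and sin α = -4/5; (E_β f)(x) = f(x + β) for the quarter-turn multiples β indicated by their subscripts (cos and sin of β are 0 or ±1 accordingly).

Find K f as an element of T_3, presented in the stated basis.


g(x) = -4 + (9/5)cos x - (18/5)sin x + (396/125)cos 3x - (72/125)sin 3x

E_pi/2 f = -2 - (9/4)sin x + 3sin 3x
D f = -(9/4)sin x - 9sin 3x
E_3pi/2 f = -2 + (9/4)sin x - 3sin 3x
(E_pi/2 + D + E_3pi/2) f = -4 - (9/4)sin x - 9sin 3x
D f = -(9/4)sin x - 9sin 3x
E_alpha D f = (9/5)cos x - (27/20)sin x + (396/125)cos 3x + (1053/125)sin 3x
((E_pi/2 + D + E_3pi/2) + E_alpha D) f = -4 + (9/5)cos x - (18/5)sin x + (396/125)cos 3x - (72/125)sin 3x


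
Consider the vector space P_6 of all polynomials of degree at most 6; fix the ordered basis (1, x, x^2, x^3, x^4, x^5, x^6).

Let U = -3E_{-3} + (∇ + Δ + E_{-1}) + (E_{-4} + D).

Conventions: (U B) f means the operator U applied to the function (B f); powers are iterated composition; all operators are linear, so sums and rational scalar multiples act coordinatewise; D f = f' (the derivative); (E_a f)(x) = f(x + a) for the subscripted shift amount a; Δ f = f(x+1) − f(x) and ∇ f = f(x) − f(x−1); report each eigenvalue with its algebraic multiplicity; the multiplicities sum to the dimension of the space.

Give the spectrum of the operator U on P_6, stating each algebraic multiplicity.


λ = -1 (multiplicity 7)

image of 1: -1
image of x: -x + 7
image of x^2: -x^2 + 14x - 10
image of x^3: -x^3 + 21x^2 - 30x + 18
image of x^4: -x^4 + 28x^3 - 60x^2 + 72x + 14
image of x^5: -x^5 + 35x^4 - 100x^3 + 180x^2 + 70x - 294
image of x^6: -x^6 + 42x^5 - 150x^4 + 360x^3 + 210x^2 - 1764x + 1910
the matrix is upper triangular; its diagonal is (-1, -1, -1, -1, -1, -1, -1)
for a triangular matrix the eigenvalues are the diagonal entries, with algebraic multiplicity their repetition count


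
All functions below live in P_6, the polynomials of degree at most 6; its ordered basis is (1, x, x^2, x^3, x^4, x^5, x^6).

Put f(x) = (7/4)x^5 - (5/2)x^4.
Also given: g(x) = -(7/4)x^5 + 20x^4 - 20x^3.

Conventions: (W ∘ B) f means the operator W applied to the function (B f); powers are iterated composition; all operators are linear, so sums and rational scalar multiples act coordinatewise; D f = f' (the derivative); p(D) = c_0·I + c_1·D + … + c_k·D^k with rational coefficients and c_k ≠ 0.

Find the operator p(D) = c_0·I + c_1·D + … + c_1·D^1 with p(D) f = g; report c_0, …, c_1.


D^0 f = (7/4)x^5 - (5/2)x^4
D^1 f = (35/4)x^4 - 10x^3
matching coefficients of g against c_0 f + c_1 Df + … from the top degree down determines the c_i
solution: c_0 = -1, c_1 = 2

c_0 = -1, c_1 = 2


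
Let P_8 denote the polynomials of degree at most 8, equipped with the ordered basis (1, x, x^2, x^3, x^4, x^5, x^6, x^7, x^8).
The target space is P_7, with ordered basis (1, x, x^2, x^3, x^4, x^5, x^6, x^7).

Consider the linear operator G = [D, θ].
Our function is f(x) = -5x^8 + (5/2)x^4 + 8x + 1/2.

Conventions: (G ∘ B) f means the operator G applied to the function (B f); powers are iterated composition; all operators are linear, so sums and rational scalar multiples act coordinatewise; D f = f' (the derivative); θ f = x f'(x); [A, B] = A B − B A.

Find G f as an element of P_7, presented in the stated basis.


θ f = -40x^8 + 10x^4 + 8x
D θ f = -320x^7 + 40x^3 + 8
D f = -40x^7 + 10x^3 + 8
θ D f = -280x^7 + 30x^3
[D, θ] f = -40x^7 + 10x^3 + 8

the result is g(x) = -40x^7 + 10x^3 + 8


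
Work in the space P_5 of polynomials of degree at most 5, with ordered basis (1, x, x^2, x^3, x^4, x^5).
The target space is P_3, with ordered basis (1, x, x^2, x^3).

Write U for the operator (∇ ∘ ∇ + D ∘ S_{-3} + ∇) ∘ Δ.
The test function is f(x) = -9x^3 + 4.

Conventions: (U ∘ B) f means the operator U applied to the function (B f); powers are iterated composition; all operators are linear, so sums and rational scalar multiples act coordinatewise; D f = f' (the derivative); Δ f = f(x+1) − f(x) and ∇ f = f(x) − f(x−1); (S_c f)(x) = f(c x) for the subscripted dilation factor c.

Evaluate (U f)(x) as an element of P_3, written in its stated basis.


Δ f = -27x^2 - 27x - 9
∇ Δ f = -54x
∇ ∇ Δ f = -54
S_{-3} Δ f = -243x^2 + 81x - 9
D S_{-3} Δ f = -486x + 81
∇ Δ f = -54x
(∇ ∘ ∇ + D ∘ S_{-3} + ∇) Δ f = -540x + 27

the image equals g(x) = -540x + 27


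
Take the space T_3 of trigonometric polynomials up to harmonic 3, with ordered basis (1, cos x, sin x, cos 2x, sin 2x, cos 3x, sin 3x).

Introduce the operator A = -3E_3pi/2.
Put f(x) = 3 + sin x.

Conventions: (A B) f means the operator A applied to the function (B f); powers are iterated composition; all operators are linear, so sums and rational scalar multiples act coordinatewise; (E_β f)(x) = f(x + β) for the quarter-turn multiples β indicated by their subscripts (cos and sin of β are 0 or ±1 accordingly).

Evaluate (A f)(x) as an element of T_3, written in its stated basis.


g(x) = -9 + 3cos x

E_3pi/2 f = 3 - cos x
(-3E_3pi/2) f = -9 + 3cos x


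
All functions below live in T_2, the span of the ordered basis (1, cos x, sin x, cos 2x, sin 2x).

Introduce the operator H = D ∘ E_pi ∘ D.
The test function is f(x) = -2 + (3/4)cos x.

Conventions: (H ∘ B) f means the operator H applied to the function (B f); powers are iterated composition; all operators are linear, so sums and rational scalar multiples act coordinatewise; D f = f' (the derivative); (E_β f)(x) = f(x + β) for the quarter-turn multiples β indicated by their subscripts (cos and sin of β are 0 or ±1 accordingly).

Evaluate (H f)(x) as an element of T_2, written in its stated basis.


D f = -(3/4)sin x
E_pi D f = (3/4)sin x
D E_pi D f = (3/4)cos x

the image equals g(x) = (3/4)cos x


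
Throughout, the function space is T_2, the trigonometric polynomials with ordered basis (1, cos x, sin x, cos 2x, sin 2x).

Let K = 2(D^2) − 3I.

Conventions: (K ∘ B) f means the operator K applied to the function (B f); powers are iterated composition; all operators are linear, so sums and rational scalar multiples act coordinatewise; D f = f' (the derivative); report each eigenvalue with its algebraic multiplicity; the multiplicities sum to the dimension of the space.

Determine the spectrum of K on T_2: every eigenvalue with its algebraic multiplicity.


image of 1: -3
image of cos x: -5cos x
image of sin x: -5sin x
image of cos 2x: -11cos 2x
image of sin 2x: -11sin 2x
the matrix is diagonal; its diagonal is (-3, -5, -5, -11, -11)
for a triangular matrix the eigenvalues are the diagonal entries, with algebraic multiplicity their repetition count

λ = -11 (multiplicity 2), λ = -5 (multiplicity 2), λ = -3 (multiplicity 1)


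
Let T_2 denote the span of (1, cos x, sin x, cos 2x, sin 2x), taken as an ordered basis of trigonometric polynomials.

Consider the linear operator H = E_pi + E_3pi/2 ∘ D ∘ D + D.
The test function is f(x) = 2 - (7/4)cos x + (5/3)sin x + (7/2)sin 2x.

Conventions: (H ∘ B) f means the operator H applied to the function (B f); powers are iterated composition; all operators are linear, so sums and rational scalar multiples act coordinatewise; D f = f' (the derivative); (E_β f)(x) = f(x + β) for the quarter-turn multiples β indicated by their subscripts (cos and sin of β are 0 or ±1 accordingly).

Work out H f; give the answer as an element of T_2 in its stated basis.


E_pi f = 2 + (7/4)cos x - (5/3)sin x + (7/2)sin 2x
D f = (5/3)cos x + (7/4)sin x + 7cos 2x
D D f = (7/4)cos x - (5/3)sin x - 14sin 2x
E_3pi/2 D D f = (5/3)cos x + (7/4)sin x + 14sin 2x
D f = (5/3)cos x + (7/4)sin x + 7cos 2x
(E_pi + E_3pi/2 ∘ D ∘ D + D) f = 2 + (61/12)cos x + (11/6)sin x + 7cos 2x + (35/2)sin 2x

g(x) = 2 + (61/12)cos x + (11/6)sin x + 7cos 2x + (35/2)sin 2x


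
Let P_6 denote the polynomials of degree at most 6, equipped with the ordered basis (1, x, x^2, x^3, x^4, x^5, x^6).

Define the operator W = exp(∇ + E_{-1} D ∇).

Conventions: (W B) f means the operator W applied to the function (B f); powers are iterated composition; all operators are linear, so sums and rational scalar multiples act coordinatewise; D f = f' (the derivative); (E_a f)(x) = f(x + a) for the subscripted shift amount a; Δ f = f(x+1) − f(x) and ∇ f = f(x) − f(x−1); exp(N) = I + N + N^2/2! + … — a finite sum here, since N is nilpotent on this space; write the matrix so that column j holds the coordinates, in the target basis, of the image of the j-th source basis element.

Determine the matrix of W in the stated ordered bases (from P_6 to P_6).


the matrix is [[1, 1, 2, -4, 5, -73, 627]; [0, 1, 2, 6, -16, 25, -438]; [0, 0, 1, 3, 12, -40, 75]; [0, 0, 0, 1, 4, 20, -80]; [0, 0, 0, 0, 1, 5, 30]; [0, 0, 0, 0, 0, 1, 6]; [0, 0, 0, 0, 0, 0, 1]] (rows listed top to bottom)

image of 1: 1
image of x: x + 1
image of x^2: x^2 + 2x + 2
image of x^3: x^3 + 3x^2 + 6x - 4
image of x^4: x^4 + 4x^3 + 12x^2 - 16x + 5
image of x^5: x^5 + 5x^4 + 20x^3 - 40x^2 + 25x - 73
image of x^6: x^6 + 6x^5 + 30x^4 - 80x^3 + 75x^2 - 438x + 627
each image's coordinates form column j of the matrix


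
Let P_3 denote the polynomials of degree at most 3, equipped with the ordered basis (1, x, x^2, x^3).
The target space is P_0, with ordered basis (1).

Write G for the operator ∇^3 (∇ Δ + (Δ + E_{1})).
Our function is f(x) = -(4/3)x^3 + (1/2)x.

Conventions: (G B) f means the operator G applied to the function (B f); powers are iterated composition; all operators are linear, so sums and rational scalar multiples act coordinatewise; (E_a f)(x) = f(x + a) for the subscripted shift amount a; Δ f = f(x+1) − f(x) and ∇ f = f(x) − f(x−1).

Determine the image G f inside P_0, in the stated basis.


Δ f = -4x^2 - 4x - 5/6
∇ Δ f = -8x
Δ f = -4x^2 - 4x - 5/6
E_{1} f = -(4/3)x^3 - 4x^2 - (7/2)x - 5/6
(Δ + E_{1}) f = -(4/3)x^3 - 8x^2 - (15/2)x - 5/3
(∇ Δ + (Δ + E_{1})) f = -(4/3)x^3 - 8x^2 - (31/2)x - 5/3
∇ (∇ Δ + (Δ + E_{1})) f = -4x^2 - 12x - 53/6
∇ ∇ (∇ Δ + (Δ + E_{1})) f = -8x - 8
∇ ∇ ∇ (∇ Δ + (Δ + E_{1})) f = -8

the image equals g(x) = -8


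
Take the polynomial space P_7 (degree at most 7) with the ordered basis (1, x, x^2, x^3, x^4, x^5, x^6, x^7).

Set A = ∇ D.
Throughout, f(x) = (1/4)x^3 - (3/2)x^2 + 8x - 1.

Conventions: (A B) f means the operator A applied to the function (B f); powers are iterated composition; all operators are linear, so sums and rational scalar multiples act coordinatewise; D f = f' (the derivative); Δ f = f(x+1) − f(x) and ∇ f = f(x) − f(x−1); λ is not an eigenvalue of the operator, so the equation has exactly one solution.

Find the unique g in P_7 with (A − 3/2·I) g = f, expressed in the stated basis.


write g with unknown coordinates in the stated basis and equate coefficients in (A − 3/2·I) g = f
solving from the highest basis element down gives g = -(1/6)x^3 + x^2 - 6x + 7/3
check: A g = -x + 5/2
so A g − 3/2·g = (1/4)x^3 - (3/2)x^2 + 8x - 1 = f ✓

the image equals g(x) = -(1/6)x^3 + x^2 - 6x + 7/3


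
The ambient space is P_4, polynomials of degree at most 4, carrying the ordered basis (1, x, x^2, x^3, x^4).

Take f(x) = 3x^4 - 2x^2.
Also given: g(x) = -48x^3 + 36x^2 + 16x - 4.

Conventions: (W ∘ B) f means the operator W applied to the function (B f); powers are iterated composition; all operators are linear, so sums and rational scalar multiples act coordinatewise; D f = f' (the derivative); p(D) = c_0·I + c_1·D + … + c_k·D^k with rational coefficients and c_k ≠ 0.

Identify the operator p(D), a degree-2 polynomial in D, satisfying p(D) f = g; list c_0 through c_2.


c_0 = 0, c_1 = -4, c_2 = 1

D^0 f = 3x^4 - 2x^2
D^1 f = 12x^3 - 4x
D^2 f = 36x^2 - 4
matching coefficients of g against c_0 f + c_1 Df + … from the top degree down determines the c_i
solution: c_0 = 0, c_1 = -4, c_2 = 1


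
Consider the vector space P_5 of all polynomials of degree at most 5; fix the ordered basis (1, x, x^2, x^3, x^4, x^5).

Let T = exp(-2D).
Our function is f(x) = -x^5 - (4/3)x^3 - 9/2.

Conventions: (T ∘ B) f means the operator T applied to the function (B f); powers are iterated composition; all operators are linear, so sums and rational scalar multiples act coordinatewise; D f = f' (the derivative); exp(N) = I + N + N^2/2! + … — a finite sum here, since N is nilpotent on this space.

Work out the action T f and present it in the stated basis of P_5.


g(x) = -x^5 + 10x^4 - (124/3)x^3 + 88x^2 - 96x + 229/6

order-1 term: 10x^4 + 8x^2
order-2 term: -40x^3 - 16x
order-3 term: 80x^2 + 32/3
order-4 term: -80x
order-5 term: 32
the series for exp(-2D) f terminates at order 5
exp(-2D) f = -x^5 + 10x^4 - (124/3)x^3 + 88x^2 - 96x + 229/6


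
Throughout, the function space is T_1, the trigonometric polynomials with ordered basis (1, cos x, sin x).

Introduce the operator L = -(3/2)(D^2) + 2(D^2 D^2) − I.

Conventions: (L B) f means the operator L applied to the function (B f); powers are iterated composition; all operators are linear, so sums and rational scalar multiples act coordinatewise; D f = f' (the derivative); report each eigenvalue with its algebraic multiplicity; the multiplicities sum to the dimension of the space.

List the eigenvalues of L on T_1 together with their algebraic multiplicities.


image of 1: -1
image of cos x: (5/2)cos x
image of sin x: (5/2)sin x
the matrix is diagonal; its diagonal is (-1, 5/2, 5/2)
for a triangular matrix the eigenvalues are the diagonal entries, with algebraic multiplicity their repetition count

λ = -1 (multiplicity 1), λ = 5/2 (multiplicity 2)
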